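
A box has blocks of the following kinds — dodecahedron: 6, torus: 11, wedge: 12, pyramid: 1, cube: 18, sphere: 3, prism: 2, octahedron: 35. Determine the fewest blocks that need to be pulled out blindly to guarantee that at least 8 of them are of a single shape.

Put each drawn block into a box by shape. The largest draw with every box below 8 takes min(count, 7) from each shape; shapes with fewer than 7 contribute all they have.
Σ min(cᵢ, 7) = 6 + 7 + 7 + 1 + 7 + 3 + 2 + 7 = 40.
Draw number 40 + 1 = 41 must push one box to 8.

41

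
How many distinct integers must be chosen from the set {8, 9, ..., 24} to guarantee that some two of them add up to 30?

11

Two chosen integers sum to 30 exactly when both halves of some pair {x, 30−x} with 8 ≤ x ≤ 30−x ≤ 22 are chosen — 7 such pairs.
The remaining 3 elements (those with no distinct partner in range) can never complete a 30-sum, so the worst case takes all of them and one from each pair: 3 + 7 = 10.
The 11th integer has to be the second member of some pair, so 10 + 1 = 11.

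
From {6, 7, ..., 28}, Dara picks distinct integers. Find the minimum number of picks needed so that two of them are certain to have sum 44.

Two chosen integers sum to 44 exactly when both halves of some pair {x, 44−x} with 16 ≤ x ≤ 44−x ≤ 28 are chosen — 6 such pairs.
The remaining 11 elements (those with no distinct partner in range) can never complete a 44-sum, so the worst case takes all of them and one from each pair: 11 + 6 = 17.
The 18th integer has to be the second member of some pair, so 17 + 1 = 18.

18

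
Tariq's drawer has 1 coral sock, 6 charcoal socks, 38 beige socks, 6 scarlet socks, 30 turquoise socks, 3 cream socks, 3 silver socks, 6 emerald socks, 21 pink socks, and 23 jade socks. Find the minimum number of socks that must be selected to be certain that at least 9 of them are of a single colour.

58

By pigeonhole, the 10 colours are the holes; the socks drawn are the pigeons.
To avoid 9 of any one colour, the worst case takes at most 8 of each colour, or every sock of a colour that has fewer than 8.
That gives 1 + 6 + 8 + 6 + 8 + 3 + 3 + 6 + 8 + 8 = 57 socks with no colour reaching 9.
The next sock forces some colour to 9, so 57 + 1 = 58.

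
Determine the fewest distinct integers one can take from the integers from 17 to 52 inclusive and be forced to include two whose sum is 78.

24

Two chosen integers sum to 78 exactly when both halves of some pair {x, 78−x} with 26 ≤ x ≤ 78−x ≤ 52 are chosen — 13 such pairs.
The remaining 10 elements (those with no distinct partner in range) can never complete a 78-sum, so the worst case takes all of them and one from each pair: 10 + 13 = 23.
By pigeonhole, the 24th integer has to be the second member of some pair, so 23 + 1 = 24.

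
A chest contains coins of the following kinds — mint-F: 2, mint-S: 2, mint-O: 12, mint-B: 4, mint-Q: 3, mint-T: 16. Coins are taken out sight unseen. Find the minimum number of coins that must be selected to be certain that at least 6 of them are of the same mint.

An adversary could hand out at most 5 coins per mint (4 mints run out sooner): 2 + 2 + 5 + 4 + 3 + 5 = 21 coins and still no mint has 6.
Pigeonhole: one more coin lands in a mint already at 5, so 22 draws are enough and 21 are not.

22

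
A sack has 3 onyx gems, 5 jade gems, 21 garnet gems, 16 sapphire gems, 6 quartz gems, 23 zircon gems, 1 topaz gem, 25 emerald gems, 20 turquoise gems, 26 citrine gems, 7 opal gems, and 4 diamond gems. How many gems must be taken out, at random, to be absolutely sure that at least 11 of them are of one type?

87

An adversary could hand out at most 10 gems per type (6 types run out sooner): 3 + 5 + 10 + 10 + 6 + 10 + 1 + 10 + 10 + 10 + 7 + 4 = 86 gems and still no type has 11.
One more gem lands in a type already at 10, so 87 draws are enough and 86 are not.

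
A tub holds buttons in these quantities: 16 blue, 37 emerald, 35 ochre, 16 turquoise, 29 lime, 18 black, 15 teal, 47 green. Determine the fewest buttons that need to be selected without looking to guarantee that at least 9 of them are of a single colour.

65

The 8 colours are the holes; the buttons drawn are the pigeons.
To avoid 9 of any one colour, the worst case takes at most 8 of each colour.
That gives 8 + 8 + 8 + 8 + 8 + 8 + 8 + 8 = 64 buttons with no colour reaching 9.
The next button forces some colour to 9, so 64 + 1 = 65.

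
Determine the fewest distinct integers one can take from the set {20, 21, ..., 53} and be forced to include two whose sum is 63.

23

Group the elements by complementary pair {x, 63−x}: {20,43}, {21,42}, {22,41}, …, giving 12 two-element pairs and 10 integers whose partner 63−x falls outside [20,53].
By pigeonhole, treating each of those 22 groups as a pigeonhole, one can pick one integer per group — 22 integers — with no two summing to 63.
The 23rd integer lands in an occupied pair, forcing a sum of 63.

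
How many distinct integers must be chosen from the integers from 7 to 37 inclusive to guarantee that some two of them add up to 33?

22

Two chosen integers sum to 33 exactly when both halves of some pair {x, 33−x} with 7 ≤ x ≤ 33−x ≤ 26 are chosen — 10 such pairs.
The remaining 11 elements (those with no distinct partner in range) can never complete a 33-sum, so the worst case takes all of them and one from each pair: 11 + 10 = 21.
The 22nd integer has to be the second member of some pair, so 21 + 1 = 22.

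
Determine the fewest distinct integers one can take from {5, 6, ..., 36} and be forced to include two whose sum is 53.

23

A set avoiding the sum 53 can contain at most one of each pair {x, 53−x}, plus the 12 elements whose complement lies outside the range.
The integers 5, …, 26 (22 of them) are such a set: any two sum to at least 5+6 = 11 and at most 25+26 = 51 < 53.
By the pigeonhole principle, any 23rd integer completes one of the 10 pairs, so 23 choices force a sum of 53.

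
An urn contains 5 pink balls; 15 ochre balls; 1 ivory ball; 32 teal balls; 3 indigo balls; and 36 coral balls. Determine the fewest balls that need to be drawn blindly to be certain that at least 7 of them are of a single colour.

28

The 6 colours are the holes; the balls drawn are the pigeons.
To avoid 7 of any one colour, the worst case takes at most 6 of each colour, or every ball of a colour that has fewer than 6.
That gives 5 + 6 + 1 + 6 + 3 + 6 = 27 balls with no colour reaching 7.
The next ball forces some colour to 7, so 27 + 1 = 28.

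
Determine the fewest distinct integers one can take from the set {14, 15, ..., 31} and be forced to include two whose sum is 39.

Two chosen integers sum to 39 exactly when both halves of some pair {x, 39−x} with 14 ≤ x ≤ 39−x ≤ 25 are chosen — 6 such pairs.
The remaining 6 elements (those with no distinct partner in range) can never complete a 39-sum, so the worst case takes all of them and one from each pair: 6 + 6 = 12.
The 13th integer has to be the second member of some pair, so 12 + 1 = 13.

13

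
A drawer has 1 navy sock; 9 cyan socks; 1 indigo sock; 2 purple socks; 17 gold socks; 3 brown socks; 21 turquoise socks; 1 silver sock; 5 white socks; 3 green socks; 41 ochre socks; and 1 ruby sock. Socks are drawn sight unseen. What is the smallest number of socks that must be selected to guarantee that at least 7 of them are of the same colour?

Pigeonhole: the 12 colours are the holes; the socks drawn are the pigeons.
To avoid 7 of any one colour, the worst case takes at most 6 of each colour, or every sock of a colour that has fewer than 6.
That gives 1 + 6 + 1 + 2 + 6 + 3 + 6 + 1 + 5 + 3 + 6 + 1 = 41 socks with no colour reaching 7.
The next sock forces some colour to 7, so 41 + 1 = 42.

42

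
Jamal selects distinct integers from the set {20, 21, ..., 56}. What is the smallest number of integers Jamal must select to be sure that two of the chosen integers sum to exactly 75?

Two chosen integers sum to 75 exactly when both halves of some pair {x, 75−x} with 20 ≤ x ≤ 75−x ≤ 55 are chosen — 18 such pairs.
The remaining 1 element (those with no distinct partner in range) can never complete a 75-sum, so the worst case takes all of them and one from each pair: 1 + 18 = 19.
By pigeonhole, the 20th integer has to be the second member of some pair, so 19 + 1 = 20.

20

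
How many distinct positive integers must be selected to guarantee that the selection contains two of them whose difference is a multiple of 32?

Integers whose pairwise differences are multiples of 32 are exactly those sharing a remainder mod 32. The 32 residue classes mod 32 are the pigeonholes.
With 32 integers one could put 1 in each residue class and have no class reach 2.
The 33rd integer pushes some class to 2, so 32·1 + 1 = 33.

33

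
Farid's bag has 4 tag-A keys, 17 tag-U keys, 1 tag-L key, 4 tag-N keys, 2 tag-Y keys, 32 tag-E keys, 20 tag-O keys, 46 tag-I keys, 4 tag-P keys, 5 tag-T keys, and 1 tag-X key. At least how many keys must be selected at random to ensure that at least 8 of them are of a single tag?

Put each drawn key into a box by tag. The largest draw with every box below 8 takes min(count, 7) from each tag; tags with fewer than 7 contribute all they have.
Σ min(cᵢ, 7) = 4 + 7 + 1 + 4 + 2 + 7 + 7 + 7 + 4 + 5 + 1 = 49.
Draw number 49 + 1 = 50 must push one box to 8.

50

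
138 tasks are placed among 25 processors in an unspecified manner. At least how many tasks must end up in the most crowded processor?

6

Pigeonhole: the 25 processors are the holes and the 138 tasks are the pigeons.
If every processor held at most 5 tasks, the total would be at most 25 × 5 = 125, which is less than 138.
So some processor holds at least ⌈138/25⌉ = 6 tasks.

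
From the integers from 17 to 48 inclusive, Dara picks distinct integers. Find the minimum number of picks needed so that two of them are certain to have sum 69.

19

Group the elements by complementary pair {x, 69−x}: {21,48}, {22,47}, {23,46}, …, giving 14 two-element pairs and 4 integers whose partner 69−x falls outside [17,48].
Treating each of those 18 groups as a pigeonhole, one can pick one integer per group — 18 integers — with no two summing to 69.
The 19th integer lands in an occupied pair, forcing a sum of 69.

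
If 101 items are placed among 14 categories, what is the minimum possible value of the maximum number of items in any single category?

By the pigeonhole principle, the 14 categories are the holes and the 101 items are the pigeons.
If every category held at most 7 items, the total would be at most 14 × 7 = 98, which is less than 101.
So some category holds at least ⌈101/14⌉ = 8 items.

8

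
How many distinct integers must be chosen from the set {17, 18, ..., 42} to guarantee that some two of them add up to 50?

Group the elements by complementary pair {x, 50−x}: {17,33}, {18,32}, {19,31}, …, giving 8 two-element pairs, the single value 25 (it cannot pair with itself since the integers are distinct), and 9 integers whose partner 50−x falls outside [17,42].
By the pigeonhole principle, treating each of those 18 groups as a pigeonhole, one can pick one integer per group — 18 integers — with no two summing to 50.
The 19th integer lands in an occupied pair, forcing a sum of 50.

19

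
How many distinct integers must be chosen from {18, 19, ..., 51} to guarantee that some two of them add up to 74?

Group the elements by complementary pair {x, 74−x}: {23,51}, {24,50}, {25,49}, …, giving 14 two-element pairs; the single value 37 (it cannot pair with itself since the integers are distinct); and 5 integers whose partner 74−x falls outside [18,51].
By the pigeonhole principle, treating each of those 20 groups as a pigeonhole, one can pick one integer per group — 20 integers — with no two summing to 74.
The 21st integer lands in an occupied pair, forcing a sum of 74.

21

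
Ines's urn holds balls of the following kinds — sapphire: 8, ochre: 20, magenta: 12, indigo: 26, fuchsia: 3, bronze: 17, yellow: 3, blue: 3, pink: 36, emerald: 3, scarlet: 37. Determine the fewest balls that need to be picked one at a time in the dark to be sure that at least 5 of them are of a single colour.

An adversary could hand out at most 4 balls per colour (4 colours run out sooner): 4 + 4 + 4 + 4 + 3 + 4 + 3 + 3 + 4 + 3 + 4 = 40 balls and still no colour has 5.
By the pigeonhole principle, one more ball lands in a colour already at 4, so 41 draws are enough and 40 are not.

41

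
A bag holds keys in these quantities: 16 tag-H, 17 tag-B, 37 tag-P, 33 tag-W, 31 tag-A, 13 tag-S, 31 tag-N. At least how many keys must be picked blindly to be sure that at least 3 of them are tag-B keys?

164

In the worst case for collecting tag-B keys, every non-tag-B key comes out first.
There are 16 + 37 + 33 + 31 + 13 + 31 = 161 non-tag-B keys altogether.
After those, each further key must be tag-B, so 161 + 3 = 164 draws guarantee 3 tag-B keys.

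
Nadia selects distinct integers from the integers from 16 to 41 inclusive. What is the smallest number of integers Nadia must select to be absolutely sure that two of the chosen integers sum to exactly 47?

19

Group the elements by complementary pair {x, 47−x}: {16,31}, {17,30}, {18,29}, …, giving 8 two-element pairs and 10 integers whose partner 47−x falls outside [16,41].
Pigeonhole: treating each of those 18 groups as a pigeonhole, one can pick one integer per group — 18 integers — with no two summing to 47.
The 19th integer lands in an occupied pair, forcing a sum of 47.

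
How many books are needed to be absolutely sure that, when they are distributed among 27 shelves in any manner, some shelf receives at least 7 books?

With 162 books one could put exactly 6 in each of the 27 shelves, and no shelf would reach 7.
One more book must land in a shelf that already has 6, giving it 7.
So 27 × 6 + 1 = 163 books are required.

163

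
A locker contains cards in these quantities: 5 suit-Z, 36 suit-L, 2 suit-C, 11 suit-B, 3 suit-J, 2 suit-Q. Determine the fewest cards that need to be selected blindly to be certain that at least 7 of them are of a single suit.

By pigeonhole, put each drawn card into a box by suit. The largest draw with every box below 7 takes min(count, 6) from each suit; suits with fewer than 6 contribute all they have.
Σ min(cᵢ, 6) = 5 + 6 + 2 + 6 + 3 + 2 = 24.
Draw number 24 + 1 = 25 must push one box to 7.

25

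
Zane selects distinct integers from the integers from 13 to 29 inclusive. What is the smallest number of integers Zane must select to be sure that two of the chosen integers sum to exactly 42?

10

Group the elements by complementary pair {x, 42−x}: {13,29}, {14,28}, {15,27}, …, giving 8 two-element pairs and the single value 21 (it cannot pair with itself since the integers are distinct).
By the pigeonhole principle, treating each of those 9 groups as a pigeonhole, one can pick one integer per group — 9 integers — with no two summing to 42.
The 10th integer lands in an occupied pair, forcing a sum of 42.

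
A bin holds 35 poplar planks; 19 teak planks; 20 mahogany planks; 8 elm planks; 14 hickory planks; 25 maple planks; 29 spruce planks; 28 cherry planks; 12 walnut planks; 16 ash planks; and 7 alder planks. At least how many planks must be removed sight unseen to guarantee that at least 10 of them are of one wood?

An adversary could hand out at most 9 planks per wood (elm, alder run out sooner): 9 + 9 + 9 + 8 + 9 + 9 + 9 + 9 + 9 + 9 + 7 = 96 planks and still no wood has 10.
By pigeonhole, one more plank lands in a wood already at 9, so 97 draws are enough and 96 are not.

97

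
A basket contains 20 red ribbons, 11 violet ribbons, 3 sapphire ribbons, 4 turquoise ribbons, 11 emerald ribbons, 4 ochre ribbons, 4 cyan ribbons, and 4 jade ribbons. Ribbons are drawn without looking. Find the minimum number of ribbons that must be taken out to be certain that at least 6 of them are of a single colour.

35

By the pigeonhole principle, put each drawn ribbon into a box by colour. The largest draw with every box below 6 takes min(count, 5) from each colour; colours with fewer than 5 contribute all they have.
Σ min(cᵢ, 5) = 5 + 5 + 3 + 4 + 5 + 4 + 4 + 4 = 34.
Draw number 34 + 1 = 35 must push one box to 6.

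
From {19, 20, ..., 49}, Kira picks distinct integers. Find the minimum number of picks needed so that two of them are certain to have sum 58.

Group the elements by complementary pair {x, 58−x}: {19,39}, {20,38}, {21,37}, …, giving 10 two-element pairs, the single value 29 (it cannot pair with itself since the integers are distinct), and 10 integers whose partner 58−x falls outside [19,49].
Treating each of those 21 groups as a pigeonhole, one can pick one integer per group — 21 integers — with no two summing to 58.
The 22nd integer lands in an occupied pair, forcing a sum of 58.

22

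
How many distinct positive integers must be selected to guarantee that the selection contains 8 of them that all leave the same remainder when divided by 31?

218

The 31 residue classes mod 31 are the pigeonholes.
With 217 integers one could put 7 in each residue class and have no class reach 8.
The 218th integer pushes some class to 8, so 31·7 + 1 = 218.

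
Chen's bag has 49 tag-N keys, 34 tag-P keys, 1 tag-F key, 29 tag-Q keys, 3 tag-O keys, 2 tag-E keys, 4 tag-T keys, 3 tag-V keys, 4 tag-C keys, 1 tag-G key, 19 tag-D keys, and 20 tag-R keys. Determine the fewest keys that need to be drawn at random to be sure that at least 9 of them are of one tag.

An adversary could hand out at most 8 keys per tag (7 tags run out sooner): 8 + 8 + 1 + 8 + 3 + 2 + 4 + 3 + 4 + 1 + 8 + 8 = 58 keys and still no tag has 9.
One more key lands in a tag already at 8, so 59 draws are enough and 58 are not.

59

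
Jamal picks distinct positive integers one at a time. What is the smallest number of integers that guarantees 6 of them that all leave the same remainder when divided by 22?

The 22 residue classes mod 22 are the pigeonholes.
With 110 integers one could put 5 in each residue class and have no class reach 6.
The 111th integer pushes some class to 6, so 22·5 + 1 = 111.

111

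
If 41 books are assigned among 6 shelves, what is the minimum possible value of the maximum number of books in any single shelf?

7

The 6 shelves are the holes and the 41 books are the pigeons.
If every shelf held at most 6 books, the total would be at most 6 × 6 = 36, which is less than 41.
So some shelf holds at least ⌈41/6⌉ = 7 books.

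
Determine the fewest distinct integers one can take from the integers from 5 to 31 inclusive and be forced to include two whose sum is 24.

21

Two chosen integers sum to 24 exactly when both halves of some pair {x, 24−x} with 5 ≤ x ≤ 24−x ≤ 19 are chosen — 7 such pairs.
The remaining 13 elements (those with no distinct partner in range) can never complete a 24-sum, so the worst case takes all of them and one from each pair: 13 + 7 = 20.
The 21st integer has to be the second member of some pair, so 20 + 1 = 21.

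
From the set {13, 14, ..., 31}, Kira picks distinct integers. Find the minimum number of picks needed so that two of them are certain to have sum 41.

12

Two chosen integers sum to 41 exactly when both halves of some pair {x, 41−x} with 13 ≤ x ≤ 41−x ≤ 28 are chosen — 8 such pairs.
The remaining 3 elements (those with no distinct partner in range) can never complete a 41-sum, so the worst case takes all of them and one from each pair: 3 + 8 = 11.
The 12th integer has to be the second member of some pair, so 11 + 1 = 12.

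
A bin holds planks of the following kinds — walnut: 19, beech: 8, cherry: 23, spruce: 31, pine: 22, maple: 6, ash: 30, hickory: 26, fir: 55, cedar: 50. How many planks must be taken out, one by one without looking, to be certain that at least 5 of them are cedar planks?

225

In the worst case for collecting cedar planks, every non-cedar plank comes out first.
There are 19 + 8 + 23 + 31 + 22 + 6 + 30 + 26 + 55 = 220 non-cedar planks altogether.
After those, each further plank must be cedar, so 220 + 5 = 225 draws guarantee 5 cedar planks.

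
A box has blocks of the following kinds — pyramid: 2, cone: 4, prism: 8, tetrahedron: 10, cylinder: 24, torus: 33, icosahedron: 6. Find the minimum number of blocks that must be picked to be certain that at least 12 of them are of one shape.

53

Put each drawn block into a box by shape. The largest draw with every box below 12 takes min(count, 11) from each shape; shapes with fewer than 11 contribute all they have.
Σ min(cᵢ, 11) = 2 + 4 + 8 + 10 + 11 + 11 + 6 = 52.
Draw number 52 + 1 = 53 must push one box to 12.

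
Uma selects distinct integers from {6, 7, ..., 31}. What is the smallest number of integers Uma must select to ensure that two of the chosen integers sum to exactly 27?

19

A set avoiding the sum 27 can contain at most one of each pair {x, 27−x}, plus the 10 elements whose complement lies outside the range.
The integers 14, …, 31 (18 of them) are such a set: any two sum to at least 14+15 = 29 > 27.
Pigeonhole: any 19th integer completes one of the 8 pairs, so 19 choices force a sum of 27.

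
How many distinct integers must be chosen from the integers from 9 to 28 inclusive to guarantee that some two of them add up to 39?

A set avoiding the sum 39 can contain at most one of each pair {x, 39−x}, plus the 2 elements whose complement lies outside the range.
The integers 9, …, 19 (11 of them) are such a set: any two sum to at least 9+10 = 19 and at most 18+19 = 37 < 39.
Any 12th integer completes one of the 9 pairs, so 12 choices force a sum of 39.

12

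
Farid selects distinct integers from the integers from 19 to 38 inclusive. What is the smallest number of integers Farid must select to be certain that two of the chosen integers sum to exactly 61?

Group the elements by complementary pair {x, 61−x}: {23,38}, {24,37}, {25,36}, …, giving 8 two-element pairs and 4 integers whose partner 61−x falls outside [19,38].
Treating each of those 12 groups as a pigeonhole, one can pick one integer per group — 12 integers — with no two summing to 61.
The 13th integer lands in an occupied pair, forcing a sum of 61.

13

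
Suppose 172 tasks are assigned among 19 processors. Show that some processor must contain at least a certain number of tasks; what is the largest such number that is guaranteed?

10

By the pigeonhole principle, the 19 processors are the holes and the 172 tasks are the pigeons.
If every processor held at most 9 tasks, the total would be at most 19 × 9 = 171, which is less than 172.
So some processor holds at least ⌈172/19⌉ = 10 tasks.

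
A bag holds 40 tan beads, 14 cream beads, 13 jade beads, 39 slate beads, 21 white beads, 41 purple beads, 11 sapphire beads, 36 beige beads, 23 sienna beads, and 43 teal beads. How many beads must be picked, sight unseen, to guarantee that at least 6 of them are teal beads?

In the worst case for collecting teal beads, every non-teal bead comes out first.
There are 40 + 14 + 13 + 39 + 21 + 41 + 11 + 36 + 23 = 238 non-teal beads altogether.
After those, each further bead must be teal, so 238 + 6 = 244 draws guarantee 6 teal beads.

244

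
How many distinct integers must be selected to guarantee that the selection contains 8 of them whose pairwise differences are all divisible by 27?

190

Integers whose pairwise differences are multiples of 27 are exactly those sharing a remainder mod 27. The 27 residue classes mod 27 are the pigeonholes.
With 189 integers one could put 7 in each residue class and have no class reach 8.
The 190th integer pushes some class to 8, so 27·7 + 1 = 190.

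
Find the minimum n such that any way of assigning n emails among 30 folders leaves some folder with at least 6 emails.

151

With 150 emails one could put exactly 5 in each of the 30 folders, and no folder would reach 6.
By the pigeonhole principle, one more email must land in a folder that already has 5, giving it 6.
So 30 × 5 + 1 = 151 emails are required.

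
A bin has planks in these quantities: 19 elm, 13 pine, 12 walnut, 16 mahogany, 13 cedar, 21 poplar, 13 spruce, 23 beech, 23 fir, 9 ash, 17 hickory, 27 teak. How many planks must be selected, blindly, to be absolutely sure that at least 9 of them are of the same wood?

97

Pigeonhole: put each drawn plank into a box by wood. The largest draw with every box below 9 takes min(count, 8) from each wood.
Σ min(cᵢ, 8) = 8 + 8 + 8 + 8 + 8 + 8 + 8 + 8 + 8 + 8 + 8 + 8 = 96.
Draw number 96 + 1 = 97 must push one box to 9.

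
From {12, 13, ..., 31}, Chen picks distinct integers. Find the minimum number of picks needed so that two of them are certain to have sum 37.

14

A set avoiding the sum 37 can contain at most one of each pair {x, 37−x}, plus the 6 elements whose complement lies outside the range.
The integers 19, …, 31 (13 of them) are such a set: any two sum to at least 19+20 = 39 > 37.
By the pigeonhole principle, any 14th integer completes one of the 7 pairs, so 14 choices force a sum of 37.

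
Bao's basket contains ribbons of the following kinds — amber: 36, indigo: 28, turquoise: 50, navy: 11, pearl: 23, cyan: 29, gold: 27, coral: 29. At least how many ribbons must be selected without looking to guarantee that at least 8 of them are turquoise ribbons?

In the worst case for collecting turquoise ribbons, every non-turquoise ribbon comes out first.
There are 36 + 28 + 11 + 23 + 29 + 27 + 29 = 183 non-turquoise ribbons altogether.
After those, each further ribbon must be turquoise, so 183 + 8 = 191 draws guarantee 8 turquoise ribbons.

191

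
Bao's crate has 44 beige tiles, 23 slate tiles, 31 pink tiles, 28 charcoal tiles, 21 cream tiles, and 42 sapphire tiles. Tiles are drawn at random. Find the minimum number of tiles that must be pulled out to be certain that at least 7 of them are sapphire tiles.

In the worst case for collecting sapphire tiles, every non-sapphire tile comes out first.
There are 44 + 23 + 31 + 28 + 21 = 147 non-sapphire tiles altogether.
After those, each further tile must be sapphire, so 147 + 7 = 154 draws guarantee 7 sapphire tiles.

154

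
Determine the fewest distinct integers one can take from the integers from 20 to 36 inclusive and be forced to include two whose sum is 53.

Two chosen integers sum to 53 exactly when both halves of some pair {x, 53−x} with 20 ≤ x ≤ 53−x ≤ 33 are chosen — 7 such pairs.
The remaining 3 elements (those with no distinct partner in range) can never complete a 53-sum, so the worst case takes all of them and one from each pair: 3 + 7 = 10.
By the pigeonhole principle, the 11th integer has to be the second member of some pair, so 10 + 1 = 11.

11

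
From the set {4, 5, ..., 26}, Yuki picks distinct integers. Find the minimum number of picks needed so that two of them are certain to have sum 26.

A set avoiding the sum 26 can contain at most one of each pair {x, 26−x}, plus the 5 elements whose complement lies outside the range or equal to its own complement.
The integers 13, …, 26 (14 of them) are such a set: any two sum to at least 13+14 = 27 > 26.
Pigeonhole: any 15th integer completes one of the 9 pairs, so 15 choices force a sum of 26.

15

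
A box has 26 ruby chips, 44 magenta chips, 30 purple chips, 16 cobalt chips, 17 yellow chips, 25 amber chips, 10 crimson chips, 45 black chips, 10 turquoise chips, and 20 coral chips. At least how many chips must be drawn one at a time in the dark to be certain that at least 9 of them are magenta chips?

In the worst case for collecting magenta chips, every non-magenta chip comes out first.
There are 26 + 30 + 16 + 17 + 25 + 10 + 45 + 10 + 20 = 199 non-magenta chips altogether.
After those, each further chip must be magenta, so 199 + 9 = 208 draws guarantee 9 magenta chips.

208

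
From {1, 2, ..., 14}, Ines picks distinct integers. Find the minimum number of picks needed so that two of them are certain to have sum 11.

Group the elements by complementary pair {x, 11−x}: {1,10}, {2,9}, {3,8}, …, giving 5 two-element pairs and 4 integers whose partner 11−x falls outside [1,14].
By the pigeonhole principle, treating each of those 9 groups as a pigeonhole, one can pick one integer per group — 9 integers — with no two summing to 11.
The 10th integer lands in an occupied pair, forcing a sum of 11.

10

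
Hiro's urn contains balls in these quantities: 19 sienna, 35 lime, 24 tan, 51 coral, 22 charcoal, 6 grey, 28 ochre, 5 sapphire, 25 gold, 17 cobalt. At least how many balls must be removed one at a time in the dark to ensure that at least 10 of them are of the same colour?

Put each drawn ball into a box by colour. The largest draw with every box below 10 takes min(count, 9) from each colour; colours with fewer than 9 contribute all they have.
Σ min(cᵢ, 9) = 9 + 9 + 9 + 9 + 9 + 6 + 9 + 5 + 9 + 9 = 83.
Draw number 83 + 1 = 84 must push one box to 10.

84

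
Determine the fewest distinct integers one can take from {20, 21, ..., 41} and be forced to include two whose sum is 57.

A set avoiding the sum 57 can contain at most one of each pair {x, 57−x}, plus the 4 elements whose complement lies outside the range.
The integers 29, …, 41 (13 of them) are such a set: any two sum to at least 29+30 = 59 > 57.
Any 14th integer completes one of the 9 pairs, so 14 choices force a sum of 57.

14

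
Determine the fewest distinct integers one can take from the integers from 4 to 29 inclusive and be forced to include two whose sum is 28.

Two chosen integers sum to 28 exactly when both halves of some pair {x, 28−x} with 4 ≤ x ≤ 28−x ≤ 24 are chosen — 10 such pairs.
The remaining 6 elements (those with no distinct partner in range) can never complete a 28-sum, so the worst case takes all of them and one from each pair: 6 + 10 = 16.
By the pigeonhole principle, the 17th integer has to be the second member of some pair, so 16 + 1 = 17.

17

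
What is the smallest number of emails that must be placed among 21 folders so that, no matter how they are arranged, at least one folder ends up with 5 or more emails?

85

With 84 emails one could put exactly 4 in each of the 21 folders, and no folder would reach 5.
Pigeonhole: one more email must land in a folder that already has 4, giving it 5.
So 21 × 4 + 1 = 85 emails are required.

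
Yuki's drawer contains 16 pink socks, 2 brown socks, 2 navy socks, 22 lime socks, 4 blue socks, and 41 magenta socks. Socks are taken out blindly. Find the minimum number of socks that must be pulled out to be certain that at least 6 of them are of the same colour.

An adversary could hand out at most 5 socks per colour (brown, navy, blue run out sooner): 5 + 2 + 2 + 5 + 4 + 5 = 23 socks and still no colour has 6.
By pigeonhole, one more sock lands in a colour already at 5, so 24 draws are enough and 23 are not.

24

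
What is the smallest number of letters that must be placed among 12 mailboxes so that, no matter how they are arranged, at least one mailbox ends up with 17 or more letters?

With 192 letters one could put exactly 16 in each of the 12 mailboxes, and no mailbox would reach 17.
One more letter must land in a mailbox that already has 16, giving it 17.
So 12 × 16 + 1 = 193 letters are required.

193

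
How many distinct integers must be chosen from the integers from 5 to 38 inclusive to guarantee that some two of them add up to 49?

21

Two chosen integers sum to 49 exactly when both halves of some pair {x, 49−x} with 11 ≤ x ≤ 49−x ≤ 38 are chosen — 14 such pairs.
The remaining 6 elements (those with no distinct partner in range) can never complete a 49-sum, so the worst case takes all of them and one from each pair: 6 + 14 = 20.
The 21st integer has to be the second member of some pair, so 20 + 1 = 21.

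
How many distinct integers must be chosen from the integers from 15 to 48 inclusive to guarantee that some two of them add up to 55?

Group the elements by complementary pair {x, 55−x}: {15,40}, {16,39}, {17,38}, …, giving 13 two-element pairs and 8 integers whose partner 55−x falls outside [15,48].
Pigeonhole: treating each of those 21 groups as a pigeonhole, one can pick one integer per group — 21 integers — with no two summing to 55.
The 22nd integer lands in an occupied pair, forcing a sum of 55.

22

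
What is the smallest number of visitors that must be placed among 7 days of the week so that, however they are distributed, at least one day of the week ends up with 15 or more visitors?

99

With 98 visitors one could put exactly 14 in each of the 7 days of the week, and no day of the week would reach 15.
Pigeonhole: one more visitor must land in a day of the week that already has 14, giving it 15.
So 7 × 14 + 1 = 99 visitors are required.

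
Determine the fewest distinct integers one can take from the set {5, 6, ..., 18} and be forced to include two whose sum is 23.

8

Two chosen integers sum to 23 exactly when both halves of some pair {x, 23−x} with 5 ≤ x ≤ 23−x ≤ 18 are chosen — 7 such pairs.
Every element belongs to one of those pairs, so the worst case picks one from each: 7 integers.
Pigeonhole: the 8th integer has to be the second member of some pair, so 7 + 1 = 8.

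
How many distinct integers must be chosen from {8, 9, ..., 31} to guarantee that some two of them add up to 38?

Group the elements by complementary pair {x, 38−x}: {8,30}, {9,29}, {10,28}, …, giving 11 two-element pairs, the single value 19 (it cannot pair with itself since the integers are distinct), and 1 integer whose partner 38−x falls outside [8,31].
Treating each of those 13 groups as a pigeonhole, one can pick one integer per group — 13 integers — with no two summing to 38.
The 14th integer lands in an occupied pair, forcing a sum of 38.

14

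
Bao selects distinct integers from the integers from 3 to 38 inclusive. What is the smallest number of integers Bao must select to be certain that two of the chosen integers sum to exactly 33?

Two chosen integers sum to 33 exactly when both halves of some pair {x, 33−x} with 3 ≤ x ≤ 33−x ≤ 30 are chosen — 14 such pairs.
The remaining 8 elements (those with no distinct partner in range) can never complete a 33-sum, so the worst case takes all of them and one from each pair: 8 + 14 = 22.
By the pigeonhole principle, the 23rd integer has to be the second member of some pair, so 22 + 1 = 23.

23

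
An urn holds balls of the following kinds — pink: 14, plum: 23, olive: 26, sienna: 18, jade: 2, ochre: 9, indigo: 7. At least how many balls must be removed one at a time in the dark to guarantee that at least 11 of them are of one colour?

An adversary could hand out at most 10 balls per colour (jade, ochre, indigo run out sooner): 10 + 10 + 10 + 10 + 2 + 9 + 7 = 58 balls and still no colour has 11.
One more ball lands in a colour already at 10, so 59 draws are enough and 58 are not.

59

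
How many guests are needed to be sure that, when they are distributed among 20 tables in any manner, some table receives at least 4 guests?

With 60 guests one could put exactly 3 in each of the 20 tables, and no table would reach 4.
By pigeonhole, one more guest must land in a table that already has 3, giving it 4.
So 20 × 3 + 1 = 61 guests are required.

61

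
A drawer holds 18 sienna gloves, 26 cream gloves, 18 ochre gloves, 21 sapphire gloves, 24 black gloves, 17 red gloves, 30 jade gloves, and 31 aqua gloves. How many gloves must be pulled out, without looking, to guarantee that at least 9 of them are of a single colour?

65

An adversary could hand out at most 8 gloves per colour: 8 + 8 + 8 + 8 + 8 + 8 + 8 + 8 = 64 gloves and still no colour has 9.
One more glove lands in a colour already at 8, so 65 draws are enough and 64 are not.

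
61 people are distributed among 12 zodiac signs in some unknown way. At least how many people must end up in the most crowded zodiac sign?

Pigeonhole: the 12 zodiac signs are the holes and the 61 people are the pigeons.
If every zodiac sign held at most 5 people, the total would be at most 12 × 5 = 60, which is less than 61.
So some zodiac sign holds at least ⌈61/12⌉ = 6 people.

6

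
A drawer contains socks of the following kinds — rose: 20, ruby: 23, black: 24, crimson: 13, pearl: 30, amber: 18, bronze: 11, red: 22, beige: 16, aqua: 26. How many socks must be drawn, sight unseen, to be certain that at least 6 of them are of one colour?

51

An adversary could hand out at most 5 socks per colour: 5 + 5 + 5 + 5 + 5 + 5 + 5 + 5 + 5 + 5 = 50 socks and still no colour has 6.
One more sock lands in a colour already at 5, so 51 draws are enough and 50 are not.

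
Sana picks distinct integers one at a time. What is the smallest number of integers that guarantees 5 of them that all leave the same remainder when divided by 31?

125

The 31 residue classes mod 31 are the pigeonholes.
With 124 integers one could put 4 in each residue class and have no class reach 5.
The 125th integer pushes some class to 5, so 31·4 + 1 = 125.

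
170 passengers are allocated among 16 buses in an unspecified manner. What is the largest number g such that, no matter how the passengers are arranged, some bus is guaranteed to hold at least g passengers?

11

The 16 buses are the holes and the 170 passengers are the pigeons.
If every bus held at most 10 passengers, the total would be at most 16 × 10 = 160, which is less than 170.
So some bus holds at least ⌈170/16⌉ = 11 passengers.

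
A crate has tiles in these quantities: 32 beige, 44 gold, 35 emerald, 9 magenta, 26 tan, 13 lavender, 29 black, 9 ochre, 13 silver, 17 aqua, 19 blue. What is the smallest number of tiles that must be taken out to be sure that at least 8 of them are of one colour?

78

Put each drawn tile into a box by colour. The largest draw with every box below 8 takes min(count, 7) from each colour.
Σ min(cᵢ, 7) = 7 + 7 + 7 + 7 + 7 + 7 + 7 + 7 + 7 + 7 + 7 = 77.
Draw number 77 + 1 = 78 must push one box to 8.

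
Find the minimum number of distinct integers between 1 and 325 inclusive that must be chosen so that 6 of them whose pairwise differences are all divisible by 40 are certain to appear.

Integers whose pairwise differences are multiples of 40 are exactly those sharing a remainder mod 40. The 40 residue classes mod 40 are the pigeonholes.
With 200 integers one could put 5 in each residue class and have no class reach 6.
The 201st integer pushes some class to 6, so 40·5 + 1 = 201.

201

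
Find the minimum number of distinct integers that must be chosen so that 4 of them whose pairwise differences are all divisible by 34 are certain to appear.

103

Integers whose pairwise differences are multiples of 34 are exactly those sharing a remainder mod 34. By the pigeonhole principle, the 34 residue classes mod 34 are the pigeonholes.
With 102 integers one could put 3 in each residue class and have no class reach 4.
The 103rd integer pushes some class to 4, so 34·3 + 1 = 103.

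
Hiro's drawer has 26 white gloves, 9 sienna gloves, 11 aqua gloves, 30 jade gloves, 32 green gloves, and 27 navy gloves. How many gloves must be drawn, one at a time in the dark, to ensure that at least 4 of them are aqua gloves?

In the worst case for collecting aqua gloves, every non-aqua glove comes out first.
There are 26 + 9 + 30 + 32 + 27 = 124 non-aqua gloves altogether.
After those, each further glove must be aqua, so 124 + 4 = 128 draws guarantee 4 aqua gloves.

128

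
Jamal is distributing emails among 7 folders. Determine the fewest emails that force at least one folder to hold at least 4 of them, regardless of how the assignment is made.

With 21 emails one could put exactly 3 in each of the 7 folders, and no folder would reach 4.
One more email must land in a folder that already has 3, giving it 4.
So 7 × 3 + 1 = 22 emails are required.

22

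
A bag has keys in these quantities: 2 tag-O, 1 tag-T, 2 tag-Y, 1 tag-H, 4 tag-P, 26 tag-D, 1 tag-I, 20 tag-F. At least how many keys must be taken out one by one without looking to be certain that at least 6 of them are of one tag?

22

Put each drawn key into a box by tag. The largest draw with every box below 6 takes min(count, 5) from each tag; tags with fewer than 5 contribute all they have.
Σ min(cᵢ, 5) = 2 + 1 + 2 + 1 + 4 + 5 + 1 + 5 = 21.
Draw number 21 + 1 = 22 must push one box to 6.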